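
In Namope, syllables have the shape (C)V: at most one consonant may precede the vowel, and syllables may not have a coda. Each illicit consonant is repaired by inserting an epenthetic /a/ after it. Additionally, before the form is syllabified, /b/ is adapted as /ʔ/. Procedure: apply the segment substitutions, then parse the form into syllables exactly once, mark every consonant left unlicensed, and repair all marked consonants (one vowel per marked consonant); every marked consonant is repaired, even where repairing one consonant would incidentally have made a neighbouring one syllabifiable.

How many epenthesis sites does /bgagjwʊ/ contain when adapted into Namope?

After substitution the input is /ʔgagjwʊ/.
The unsyllabifiable consonants are /ʔ/, /g/, /j/; each receives one epenthetic vowel.

3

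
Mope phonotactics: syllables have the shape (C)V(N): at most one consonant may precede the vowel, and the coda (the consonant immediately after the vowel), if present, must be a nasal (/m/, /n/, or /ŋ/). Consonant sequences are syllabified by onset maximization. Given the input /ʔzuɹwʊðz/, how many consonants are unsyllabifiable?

Under (C)V(N), the unsyllabifiable consonants are /ʔ/, /ɹ/, /ð/, /z/ (only a nasal (/m/, /n/, or /ŋ/) is licensed in coda position; onsets are limited to one consonant).

4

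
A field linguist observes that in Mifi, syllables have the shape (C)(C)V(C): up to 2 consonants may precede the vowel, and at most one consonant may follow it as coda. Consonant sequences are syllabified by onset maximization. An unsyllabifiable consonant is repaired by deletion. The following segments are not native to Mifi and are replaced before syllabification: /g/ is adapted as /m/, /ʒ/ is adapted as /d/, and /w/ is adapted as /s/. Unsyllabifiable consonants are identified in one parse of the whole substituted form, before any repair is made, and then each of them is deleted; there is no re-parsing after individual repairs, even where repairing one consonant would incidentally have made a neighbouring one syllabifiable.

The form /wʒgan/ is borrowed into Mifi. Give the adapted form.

Substitution: /w/ → /s/, /ʒ/ → /d/, /g/ → /m/, giving /sdman/.
Under (C)(C)V(C), the unsyllabifiable consonants are /s/ (at most one coda consonant is licensed; onsets may contain at most 2 consonants).
Deletion applies to /s/.

dman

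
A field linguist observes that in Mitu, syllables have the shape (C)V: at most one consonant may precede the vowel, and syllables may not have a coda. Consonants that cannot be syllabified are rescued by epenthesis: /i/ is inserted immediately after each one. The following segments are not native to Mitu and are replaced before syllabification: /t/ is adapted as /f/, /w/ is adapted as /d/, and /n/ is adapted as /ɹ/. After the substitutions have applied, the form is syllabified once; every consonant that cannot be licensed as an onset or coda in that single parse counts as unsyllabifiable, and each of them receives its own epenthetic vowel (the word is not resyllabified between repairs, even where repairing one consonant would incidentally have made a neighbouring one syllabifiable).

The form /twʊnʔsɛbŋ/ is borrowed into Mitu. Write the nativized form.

Substitution: /t/ → /f/, /w/ → /d/, /n/ → /ɹ/, giving /fdʊɹʔsɛbŋ/.
The consonants /f/, /ɹ/, /ʔ/, /b/, /ŋ/ cannot be parsed into a legal (C)V syllable (no codas are permitted; onsets are limited to one consonant).
Inserting the epenthetic vowel yields /f/ → /fi/, /ɹ/ → /ɹi/, /ʔ/ → /ʔi/, /b/ → /bi/, /ŋ/ → /ŋi/.

fidʊɹiʔisɛbiŋi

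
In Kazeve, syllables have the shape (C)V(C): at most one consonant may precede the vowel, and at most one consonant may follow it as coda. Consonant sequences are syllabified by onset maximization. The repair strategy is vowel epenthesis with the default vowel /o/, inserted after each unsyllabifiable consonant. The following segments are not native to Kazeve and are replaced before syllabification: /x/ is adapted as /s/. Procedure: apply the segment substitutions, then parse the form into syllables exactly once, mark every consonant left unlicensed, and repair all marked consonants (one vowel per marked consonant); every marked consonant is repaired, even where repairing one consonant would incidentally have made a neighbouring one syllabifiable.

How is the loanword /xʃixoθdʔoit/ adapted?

Substitution: /x/ → /s/, giving /sʃisoθdʔoit/.
Syllabifying with onset maximization leaves /s/, /d/ stranded (at most one coda consonant is licensed; onsets are limited to one consonant).
Each unlicensed consonant becomes the onset of a new syllable: /s/ → /so/, /d/ → /do/.

soʃisoθdoʔoit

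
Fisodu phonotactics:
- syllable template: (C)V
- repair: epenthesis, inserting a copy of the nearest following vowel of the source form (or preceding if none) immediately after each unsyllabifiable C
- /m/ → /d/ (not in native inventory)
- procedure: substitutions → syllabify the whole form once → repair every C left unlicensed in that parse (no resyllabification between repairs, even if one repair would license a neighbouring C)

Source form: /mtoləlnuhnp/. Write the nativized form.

dotoləlunuhunupu

Substitution: /m/ → /d/, giving /dtoləlnuhnp/.
The consonants /d/, /l/, /h/, /n/, /p/ cannot be parsed into a legal (C)V syllable (no codas are permitted; onsets are limited to one consonant).
Epenthesis after each stranded consonant: /d/ → /do/, /l/ → /lu/, /h/ → /hu/, /n/ → /nu/, /p/ → /pu/.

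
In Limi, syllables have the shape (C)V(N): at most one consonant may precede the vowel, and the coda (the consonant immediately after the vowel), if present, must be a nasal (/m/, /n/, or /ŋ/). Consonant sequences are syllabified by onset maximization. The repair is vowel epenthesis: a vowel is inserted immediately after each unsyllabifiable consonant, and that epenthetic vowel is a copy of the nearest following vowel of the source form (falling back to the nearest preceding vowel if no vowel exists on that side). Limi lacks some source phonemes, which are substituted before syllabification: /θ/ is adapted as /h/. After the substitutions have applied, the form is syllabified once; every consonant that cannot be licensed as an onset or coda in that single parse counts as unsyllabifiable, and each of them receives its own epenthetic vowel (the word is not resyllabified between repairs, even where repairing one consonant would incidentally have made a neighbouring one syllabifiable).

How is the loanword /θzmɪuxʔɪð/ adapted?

hɪzɪmɪuxɪʔɪðɪ

Substitution: /θ/ → /h/, giving /hzmɪuxʔɪð/.
The consonants /h/, /z/, /x/, /ð/ cannot be parsed into a legal (C)V(N) syllable (only a nasal (/m/, /n/, or /ŋ/) is licensed in coda position; onsets are limited to one consonant).
Epenthesis after each stranded consonant: /h/ → /hɪ/, /z/ → /zɪ/, /x/ → /xɪ/, /ð/ → /ðɪ/.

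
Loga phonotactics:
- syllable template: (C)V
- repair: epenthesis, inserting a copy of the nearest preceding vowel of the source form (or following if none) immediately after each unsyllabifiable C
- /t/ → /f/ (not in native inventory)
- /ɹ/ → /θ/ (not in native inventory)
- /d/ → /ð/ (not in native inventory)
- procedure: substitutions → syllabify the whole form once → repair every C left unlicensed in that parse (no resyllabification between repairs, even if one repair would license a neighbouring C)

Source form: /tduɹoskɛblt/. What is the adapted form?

fuðuθosokɛbɛlɛfɛ

Substitution: /t/ → /f/, /d/ → /ð/, /ɹ/ → /θ/, giving /fðuθoskɛblf/.
Under (C)V, the unsyllabifiable consonants are /f/, /s/, /b/, /l/, /f/ (no codas are permitted; onsets are limited to one consonant).
Epenthesis after each stranded consonant: /f/ → /fu/, /s/ → /so/, /b/ → /bɛ/, /l/ → /lɛ/, /f/ → /fɛ/.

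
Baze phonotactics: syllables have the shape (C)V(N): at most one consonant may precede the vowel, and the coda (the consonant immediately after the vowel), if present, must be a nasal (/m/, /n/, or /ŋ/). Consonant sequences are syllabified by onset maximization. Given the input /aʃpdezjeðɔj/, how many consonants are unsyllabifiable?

4

Under (C)V(N), the unsyllabifiable consonants are /ʃ/, /p/, /z/, /j/ (only a nasal (/m/, /n/, or /ŋ/) is licensed in coda position; onsets are limited to one consonant).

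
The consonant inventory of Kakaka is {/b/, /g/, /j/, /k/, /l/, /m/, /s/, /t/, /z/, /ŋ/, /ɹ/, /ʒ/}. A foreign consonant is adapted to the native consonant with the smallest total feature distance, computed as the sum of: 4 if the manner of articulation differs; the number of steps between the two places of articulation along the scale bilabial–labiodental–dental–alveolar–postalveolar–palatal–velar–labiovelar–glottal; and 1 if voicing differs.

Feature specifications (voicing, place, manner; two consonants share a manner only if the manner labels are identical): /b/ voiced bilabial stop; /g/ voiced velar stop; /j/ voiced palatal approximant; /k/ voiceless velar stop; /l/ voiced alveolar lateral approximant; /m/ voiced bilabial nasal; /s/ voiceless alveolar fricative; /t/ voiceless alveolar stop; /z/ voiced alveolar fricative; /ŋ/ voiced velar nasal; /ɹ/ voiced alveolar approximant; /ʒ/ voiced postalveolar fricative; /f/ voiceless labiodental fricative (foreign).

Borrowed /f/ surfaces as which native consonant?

/s/ is closest: same manner (fricative), place distance 2 (labiodental→alveolar), same voicing; total 2. Next closest is /z/ at distance 3.

s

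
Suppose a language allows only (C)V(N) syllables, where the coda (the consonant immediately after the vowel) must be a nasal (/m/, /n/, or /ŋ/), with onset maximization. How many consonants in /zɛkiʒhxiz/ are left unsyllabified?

3

The consonants /ʒ/, /h/, /z/ cannot be parsed into a legal (C)V(N) syllable (only a nasal (/m/, /n/, or /ŋ/) is licensed in coda position; onsets are limited to one consonant).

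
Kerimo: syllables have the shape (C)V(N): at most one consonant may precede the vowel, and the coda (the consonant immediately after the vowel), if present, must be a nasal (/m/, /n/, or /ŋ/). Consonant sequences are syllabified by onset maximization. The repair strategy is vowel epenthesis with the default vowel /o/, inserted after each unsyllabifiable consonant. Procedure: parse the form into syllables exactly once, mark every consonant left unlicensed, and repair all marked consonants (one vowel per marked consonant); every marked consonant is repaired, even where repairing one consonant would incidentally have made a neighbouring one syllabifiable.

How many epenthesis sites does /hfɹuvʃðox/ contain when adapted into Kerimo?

The unsyllabifiable consonants are /h/, /f/, /v/, /ʃ/, /x/; each receives one epenthetic vowel.

5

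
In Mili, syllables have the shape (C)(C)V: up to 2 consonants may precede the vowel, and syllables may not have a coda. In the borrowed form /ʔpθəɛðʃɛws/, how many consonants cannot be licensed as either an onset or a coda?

3

Under (C)(C)V, the unsyllabifiable consonants are /ʔ/, /w/, /s/ (no codas are permitted; onsets may contain at most 2 consonants).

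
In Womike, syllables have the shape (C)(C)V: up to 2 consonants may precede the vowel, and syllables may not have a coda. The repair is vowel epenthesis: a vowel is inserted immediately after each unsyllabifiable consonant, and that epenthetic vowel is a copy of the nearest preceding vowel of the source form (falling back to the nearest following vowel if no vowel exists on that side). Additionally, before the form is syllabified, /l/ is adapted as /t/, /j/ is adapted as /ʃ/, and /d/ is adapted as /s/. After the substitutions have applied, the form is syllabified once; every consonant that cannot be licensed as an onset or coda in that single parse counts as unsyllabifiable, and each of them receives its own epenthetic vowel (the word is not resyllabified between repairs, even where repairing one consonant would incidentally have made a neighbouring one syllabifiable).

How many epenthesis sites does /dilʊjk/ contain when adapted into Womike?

After substitution the input is /sitʊʃk/.
The unsyllabifiable consonants are /ʃ/, /k/; each receives one epenthetic vowel.

2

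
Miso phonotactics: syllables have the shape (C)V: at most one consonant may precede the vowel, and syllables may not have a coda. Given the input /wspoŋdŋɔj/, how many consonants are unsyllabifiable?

Under (C)V, the unsyllabifiable consonants are /w/, /s/, /ŋ/, /d/, /j/ (no codas are permitted; onsets are limited to one consonant).

5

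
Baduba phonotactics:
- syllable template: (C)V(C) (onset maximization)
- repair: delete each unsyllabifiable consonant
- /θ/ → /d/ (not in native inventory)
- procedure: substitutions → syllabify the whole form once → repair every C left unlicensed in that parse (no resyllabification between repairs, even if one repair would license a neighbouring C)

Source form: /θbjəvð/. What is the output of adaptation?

Substitution: /θ/ → /d/, giving /dbjəvð/.
Syllabifying with onset maximization leaves /d/, /b/, /ð/ stranded (at most one coda consonant is licensed; onsets are limited to one consonant).
Deletion applies to /d/, /b/, /ð/.

jəv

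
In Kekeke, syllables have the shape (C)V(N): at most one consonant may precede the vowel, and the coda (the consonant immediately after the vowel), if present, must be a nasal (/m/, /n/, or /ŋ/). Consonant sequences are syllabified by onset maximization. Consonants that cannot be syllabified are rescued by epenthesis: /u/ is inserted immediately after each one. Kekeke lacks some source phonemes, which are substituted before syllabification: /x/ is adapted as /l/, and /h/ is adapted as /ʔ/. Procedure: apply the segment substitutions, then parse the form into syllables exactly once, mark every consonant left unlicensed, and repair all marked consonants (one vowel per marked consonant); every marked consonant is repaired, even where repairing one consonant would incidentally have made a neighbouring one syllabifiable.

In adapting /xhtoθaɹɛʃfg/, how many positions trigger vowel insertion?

5

After substitution the input is /lʔtoθaɹɛʃfg/.
The unsyllabifiable consonants are /l/, /ʔ/, /ʃ/, /f/, /g/; each receives one epenthetic vowel.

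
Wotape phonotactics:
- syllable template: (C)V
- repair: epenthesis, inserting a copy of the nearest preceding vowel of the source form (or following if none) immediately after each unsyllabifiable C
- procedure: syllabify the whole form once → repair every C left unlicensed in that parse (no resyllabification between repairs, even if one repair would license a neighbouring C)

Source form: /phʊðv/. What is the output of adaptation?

pʊhʊðʊvʊ

The consonants /p/, /ð/, /v/ cannot be parsed into a legal (C)V syllable (no codas are permitted; onsets are limited to one consonant).
Each unlicensed consonant becomes the onset of a new syllable: /p/ → /pʊ/, /ð/ → /ðʊ/, /v/ → /vʊ/.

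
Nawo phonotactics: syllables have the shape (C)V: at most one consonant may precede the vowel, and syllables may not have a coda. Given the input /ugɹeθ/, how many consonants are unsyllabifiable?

2

Syllabifying with onset maximization leaves /g/, /θ/ stranded (no codas are permitted; onsets are limited to one consonant).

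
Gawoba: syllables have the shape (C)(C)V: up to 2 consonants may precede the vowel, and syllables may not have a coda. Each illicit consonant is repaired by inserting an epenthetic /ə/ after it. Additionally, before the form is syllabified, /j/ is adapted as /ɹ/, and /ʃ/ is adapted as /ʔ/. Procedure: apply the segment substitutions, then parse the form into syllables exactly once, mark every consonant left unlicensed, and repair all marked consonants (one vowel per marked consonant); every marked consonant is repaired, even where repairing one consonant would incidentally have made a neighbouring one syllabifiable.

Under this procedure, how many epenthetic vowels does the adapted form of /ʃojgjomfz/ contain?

4

After substitution the input is /ʔoɹgɹomfz/.
The unsyllabifiable consonants are /ɹ/, /m/, /f/, /z/; each receives one epenthetic vowel.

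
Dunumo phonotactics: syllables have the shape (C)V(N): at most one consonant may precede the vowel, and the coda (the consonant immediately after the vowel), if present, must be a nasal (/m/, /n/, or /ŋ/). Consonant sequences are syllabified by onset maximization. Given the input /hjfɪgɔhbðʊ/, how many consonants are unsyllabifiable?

Syllabifying with onset maximization leaves /h/, /j/, /h/, /b/ stranded (only a nasal (/m/, /n/, or /ŋ/) is licensed in coda position; onsets are limited to one consonant).

4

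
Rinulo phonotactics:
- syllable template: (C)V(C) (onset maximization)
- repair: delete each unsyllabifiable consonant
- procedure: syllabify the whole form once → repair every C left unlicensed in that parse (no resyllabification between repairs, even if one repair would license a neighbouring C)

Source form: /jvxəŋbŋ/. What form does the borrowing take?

xəŋ

The consonants /j/, /v/, /b/, /ŋ/ cannot be parsed into a legal (C)V(C) syllable (at most one coda consonant is licensed; onsets are limited to one consonant).
Each unlicensed consonant is deleted: /j/, /v/, /b/, /ŋ/.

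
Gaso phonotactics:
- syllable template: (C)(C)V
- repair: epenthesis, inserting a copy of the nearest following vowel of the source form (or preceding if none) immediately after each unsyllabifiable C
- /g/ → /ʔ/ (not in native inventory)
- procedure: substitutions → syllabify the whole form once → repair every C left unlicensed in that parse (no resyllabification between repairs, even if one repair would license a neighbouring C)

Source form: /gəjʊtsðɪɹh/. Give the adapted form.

ʔəjʊtɪsðɪɹɪhɪ

Substitution: /g/ → /ʔ/, giving /ʔəjʊtsðɪɹh/.
Under (C)(C)V, the unsyllabifiable consonants are /t/, /ɹ/, /h/ (no codas are permitted; onsets may contain at most 2 consonants).
Inserting the epenthetic vowel yields /t/ → /tɪ/, /ɹ/ → /ɹɪ/, /h/ → /hɪ/.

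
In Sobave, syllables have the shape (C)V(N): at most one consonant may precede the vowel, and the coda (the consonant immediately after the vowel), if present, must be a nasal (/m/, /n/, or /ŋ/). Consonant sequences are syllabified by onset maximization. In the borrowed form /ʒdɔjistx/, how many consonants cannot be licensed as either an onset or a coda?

4

Syllabifying with onset maximization leaves /ʒ/, /s/, /t/, /x/ stranded (only a nasal (/m/, /n/, or /ŋ/) is licensed in coda position; onsets are limited to one consonant).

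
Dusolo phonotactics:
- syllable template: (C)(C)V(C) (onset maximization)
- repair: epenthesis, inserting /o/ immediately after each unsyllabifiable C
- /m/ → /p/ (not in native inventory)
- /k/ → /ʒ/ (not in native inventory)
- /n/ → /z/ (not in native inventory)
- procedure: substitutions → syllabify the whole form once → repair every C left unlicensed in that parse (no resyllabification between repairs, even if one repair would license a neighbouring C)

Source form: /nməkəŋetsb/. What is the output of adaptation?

Substitution: /n/ → /z/, /m/ → /p/, /k/ → /ʒ/, giving /zpəʒəŋetsb/.
The consonants /s/, /b/ cannot be parsed into a legal (C)(C)V(C) syllable (at most one coda consonant is licensed; onsets may contain at most 2 consonants).
Inserting the epenthetic vowel yields /s/ → /so/, /b/ → /bo/.

zpəʒəŋetsobo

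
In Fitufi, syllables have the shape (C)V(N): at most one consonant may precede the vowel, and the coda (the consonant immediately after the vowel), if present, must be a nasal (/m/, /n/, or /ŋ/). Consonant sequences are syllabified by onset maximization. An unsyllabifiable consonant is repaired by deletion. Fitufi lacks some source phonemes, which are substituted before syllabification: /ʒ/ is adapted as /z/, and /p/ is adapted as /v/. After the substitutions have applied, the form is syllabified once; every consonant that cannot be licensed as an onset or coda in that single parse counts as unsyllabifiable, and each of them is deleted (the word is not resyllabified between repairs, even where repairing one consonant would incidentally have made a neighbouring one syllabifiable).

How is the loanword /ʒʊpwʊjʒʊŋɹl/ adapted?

zʊwʊzʊŋ

Substitution: /ʒ/ → /z/, /p/ → /v/, giving /zʊvwʊjzʊŋɹl/.
The consonants /v/, /j/, /ɹ/, /l/ cannot be parsed into a legal (C)V(N) syllable (only a nasal (/m/, /n/, or /ŋ/) is licensed in coda position; onsets are limited to one consonant).
Deleting the stranded consonants removes /v/, /j/, /ɹ/, /l/.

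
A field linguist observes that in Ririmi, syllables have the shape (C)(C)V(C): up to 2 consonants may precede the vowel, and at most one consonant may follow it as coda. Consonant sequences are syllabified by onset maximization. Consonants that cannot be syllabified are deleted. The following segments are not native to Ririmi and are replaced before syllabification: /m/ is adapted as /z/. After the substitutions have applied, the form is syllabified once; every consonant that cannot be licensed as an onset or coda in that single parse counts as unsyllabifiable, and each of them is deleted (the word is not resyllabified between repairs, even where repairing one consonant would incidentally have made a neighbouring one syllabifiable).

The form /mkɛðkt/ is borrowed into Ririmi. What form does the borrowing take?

Substitution: /m/ → /z/, giving /zkɛðkt/.
Syllabifying with onset maximization leaves /k/, /t/ stranded (at most one coda consonant is licensed; onsets may contain at most 2 consonants).
Each unlicensed consonant is deleted: /k/, /t/.

zkɛð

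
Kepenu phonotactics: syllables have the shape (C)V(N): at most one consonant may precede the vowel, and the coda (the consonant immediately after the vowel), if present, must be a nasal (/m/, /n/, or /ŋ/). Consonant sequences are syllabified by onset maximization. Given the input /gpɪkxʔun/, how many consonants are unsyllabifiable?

Syllabifying with onset maximization leaves /g/, /k/, /x/ stranded (only a nasal (/m/, /n/, or /ŋ/) is licensed in coda position; onsets are limited to one consonant).

3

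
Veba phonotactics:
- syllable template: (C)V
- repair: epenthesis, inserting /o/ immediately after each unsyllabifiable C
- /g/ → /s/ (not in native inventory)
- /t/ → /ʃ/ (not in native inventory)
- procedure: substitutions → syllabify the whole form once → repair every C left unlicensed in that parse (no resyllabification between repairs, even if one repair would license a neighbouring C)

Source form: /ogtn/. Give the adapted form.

osoʃono

Substitution: /g/ → /s/, /t/ → /ʃ/, giving /osʃn/.
The consonants /s/, /ʃ/, /n/ cannot be parsed into a legal (C)V syllable (no codas are permitted; onsets are limited to one consonant).
Epenthesis after each stranded consonant: /s/ → /so/, /ʃ/ → /ʃo/, /n/ → /no/.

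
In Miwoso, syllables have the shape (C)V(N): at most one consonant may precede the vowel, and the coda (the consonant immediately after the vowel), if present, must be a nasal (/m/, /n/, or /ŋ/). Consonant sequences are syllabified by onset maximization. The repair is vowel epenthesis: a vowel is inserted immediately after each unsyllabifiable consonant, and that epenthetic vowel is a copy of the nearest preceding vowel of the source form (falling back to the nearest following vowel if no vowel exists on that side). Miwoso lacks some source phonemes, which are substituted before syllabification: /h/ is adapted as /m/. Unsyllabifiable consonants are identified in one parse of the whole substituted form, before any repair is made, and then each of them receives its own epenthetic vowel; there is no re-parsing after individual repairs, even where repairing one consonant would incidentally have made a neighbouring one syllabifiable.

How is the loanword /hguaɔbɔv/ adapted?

muguaɔbɔvɔ

Substitution: /h/ → /m/, giving /mguaɔbɔv/.
Syllabifying with onset maximization leaves /m/, /v/ stranded (only a nasal (/m/, /n/, or /ŋ/) is licensed in coda position; onsets are limited to one consonant).
Each unlicensed consonant becomes the onset of a new syllable: /m/ → /mu/, /v/ → /vɔ/.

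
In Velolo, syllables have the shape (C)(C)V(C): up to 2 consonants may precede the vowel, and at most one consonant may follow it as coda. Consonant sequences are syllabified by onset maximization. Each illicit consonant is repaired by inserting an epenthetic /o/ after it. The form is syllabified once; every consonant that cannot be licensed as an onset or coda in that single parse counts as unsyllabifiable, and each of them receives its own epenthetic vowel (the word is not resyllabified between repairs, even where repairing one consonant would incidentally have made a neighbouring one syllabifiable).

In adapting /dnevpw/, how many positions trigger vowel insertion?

The unsyllabifiable consonants are /p/, /w/; each receives one epenthetic vowel.

2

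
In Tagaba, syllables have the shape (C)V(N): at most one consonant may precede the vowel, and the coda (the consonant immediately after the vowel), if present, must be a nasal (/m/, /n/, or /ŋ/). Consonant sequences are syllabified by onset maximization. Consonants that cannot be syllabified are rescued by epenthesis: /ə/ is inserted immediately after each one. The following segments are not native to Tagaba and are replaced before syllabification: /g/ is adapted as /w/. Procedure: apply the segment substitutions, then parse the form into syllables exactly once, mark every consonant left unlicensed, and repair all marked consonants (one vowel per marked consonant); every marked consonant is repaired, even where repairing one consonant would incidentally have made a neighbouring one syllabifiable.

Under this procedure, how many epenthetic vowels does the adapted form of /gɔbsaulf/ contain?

3

After substitution the input is /wɔbsaulf/.
The unsyllabifiable consonants are /b/, /l/, /f/; each receives one epenthetic vowel.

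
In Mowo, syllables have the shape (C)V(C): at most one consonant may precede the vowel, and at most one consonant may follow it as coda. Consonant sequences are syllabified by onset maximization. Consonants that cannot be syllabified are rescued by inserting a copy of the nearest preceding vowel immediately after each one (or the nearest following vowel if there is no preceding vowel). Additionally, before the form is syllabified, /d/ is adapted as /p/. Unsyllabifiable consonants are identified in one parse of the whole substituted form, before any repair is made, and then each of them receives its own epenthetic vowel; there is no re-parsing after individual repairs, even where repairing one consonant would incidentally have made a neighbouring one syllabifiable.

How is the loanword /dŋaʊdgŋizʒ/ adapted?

Substitution: /d/ → /p/, giving /pŋaʊpgŋizʒ/.
Syllabifying with onset maximization leaves /p/, /g/, /ʒ/ stranded (at most one coda consonant is licensed; onsets are limited to one consonant).
Each unlicensed consonant becomes the onset of a new syllable: /p/ → /pa/, /g/ → /gʊ/, /ʒ/ → /ʒi/.

paŋaʊpgʊŋizʒi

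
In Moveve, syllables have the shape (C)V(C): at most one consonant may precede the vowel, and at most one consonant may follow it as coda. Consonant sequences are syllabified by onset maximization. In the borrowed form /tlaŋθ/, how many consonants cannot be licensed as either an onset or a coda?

The consonants /t/, /θ/ cannot be parsed into a legal (C)V(C) syllable (at most one coda consonant is licensed; onsets are limited to one consonant).

2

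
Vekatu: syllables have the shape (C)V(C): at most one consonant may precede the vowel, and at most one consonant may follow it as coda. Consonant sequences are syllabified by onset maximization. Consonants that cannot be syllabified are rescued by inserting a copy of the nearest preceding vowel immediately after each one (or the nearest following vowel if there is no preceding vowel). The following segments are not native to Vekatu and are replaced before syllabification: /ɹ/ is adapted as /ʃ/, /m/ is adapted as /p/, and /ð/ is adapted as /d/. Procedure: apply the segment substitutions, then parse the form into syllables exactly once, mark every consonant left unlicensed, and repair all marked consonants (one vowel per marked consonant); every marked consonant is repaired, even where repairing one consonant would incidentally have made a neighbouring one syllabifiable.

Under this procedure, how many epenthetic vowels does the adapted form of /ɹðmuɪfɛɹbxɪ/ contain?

3

After substitution the input is /ʃdpuɪfɛʃbxɪ/.
The unsyllabifiable consonants are /ʃ/, /d/, /b/; each receives one epenthetic vowel.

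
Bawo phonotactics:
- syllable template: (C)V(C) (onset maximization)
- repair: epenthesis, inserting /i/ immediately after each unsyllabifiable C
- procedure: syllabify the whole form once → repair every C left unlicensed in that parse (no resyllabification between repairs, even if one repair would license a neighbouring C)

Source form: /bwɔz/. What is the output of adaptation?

Syllabifying with onset maximization leaves /b/ stranded (at most one coda consonant is licensed; onsets are limited to one consonant).
Inserting the epenthetic vowel yields /b/ → /bi/.

biwɔz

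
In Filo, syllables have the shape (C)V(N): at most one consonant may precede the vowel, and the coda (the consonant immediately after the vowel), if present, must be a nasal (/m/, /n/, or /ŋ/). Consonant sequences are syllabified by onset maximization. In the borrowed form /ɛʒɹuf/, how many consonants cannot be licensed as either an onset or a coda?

2

Syllabifying with onset maximization leaves /ʒ/, /f/ stranded (only a nasal (/m/, /n/, or /ŋ/) is licensed in coda position; onsets are limited to one consonant).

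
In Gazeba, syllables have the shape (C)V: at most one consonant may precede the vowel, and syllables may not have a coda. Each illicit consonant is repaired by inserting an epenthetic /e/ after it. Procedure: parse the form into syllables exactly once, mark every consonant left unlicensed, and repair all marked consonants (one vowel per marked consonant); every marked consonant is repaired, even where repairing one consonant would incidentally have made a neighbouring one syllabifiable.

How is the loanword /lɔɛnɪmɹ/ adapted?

lɔɛnɪmeɹe

The consonants /m/, /ɹ/ cannot be parsed into a legal (C)V syllable (no codas are permitted; onsets are limited to one consonant).
Each unlicensed consonant becomes the onset of a new syllable: /m/ → /me/, /ɹ/ → /ɹe/.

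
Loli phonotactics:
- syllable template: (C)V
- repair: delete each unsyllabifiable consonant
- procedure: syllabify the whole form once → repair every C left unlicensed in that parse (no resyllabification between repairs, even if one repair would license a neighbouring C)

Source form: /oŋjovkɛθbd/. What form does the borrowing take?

ojokɛ

The consonants /ŋ/, /v/, /θ/, /b/, /d/ cannot be parsed into a legal (C)V syllable (no codas are permitted; onsets are limited to one consonant).
Deletion applies to /ŋ/, /v/, /θ/, /b/, /d/.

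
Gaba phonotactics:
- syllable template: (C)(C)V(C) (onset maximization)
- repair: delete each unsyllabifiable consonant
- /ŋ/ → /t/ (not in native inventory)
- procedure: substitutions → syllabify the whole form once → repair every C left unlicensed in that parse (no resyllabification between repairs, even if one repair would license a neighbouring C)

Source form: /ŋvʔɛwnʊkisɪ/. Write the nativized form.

vʔɛwnʊkisɪ

Substitution: /ŋ/ → /t/, giving /tvʔɛwnʊkisɪ/.
Syllabifying with onset maximization leaves /t/ stranded (at most one coda consonant is licensed; onsets may contain at most 2 consonants).
Deleting the stranded consonants removes /t/.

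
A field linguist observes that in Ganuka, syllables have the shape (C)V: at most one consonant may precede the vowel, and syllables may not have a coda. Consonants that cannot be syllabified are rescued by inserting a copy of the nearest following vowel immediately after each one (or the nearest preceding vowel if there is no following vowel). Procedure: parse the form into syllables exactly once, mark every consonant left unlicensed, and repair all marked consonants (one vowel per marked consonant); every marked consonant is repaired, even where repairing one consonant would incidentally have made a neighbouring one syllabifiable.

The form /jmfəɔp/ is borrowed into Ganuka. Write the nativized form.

jəməfəɔpɔ

The consonants /j/, /m/, /p/ cannot be parsed into a legal (C)V syllable (no codas are permitted; onsets are limited to one consonant).
Inserting the epenthetic vowel yields /j/ → /jə/, /m/ → /mə/, /p/ → /pɔ/.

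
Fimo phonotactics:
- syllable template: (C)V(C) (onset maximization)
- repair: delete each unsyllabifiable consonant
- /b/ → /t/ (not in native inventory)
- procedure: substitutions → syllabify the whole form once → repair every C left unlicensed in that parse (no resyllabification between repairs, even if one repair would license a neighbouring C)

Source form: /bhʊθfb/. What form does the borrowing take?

Substitution: /b/ → /t/, giving /thʊθft/.
Syllabifying with onset maximization leaves /t/, /f/, /t/ stranded (at most one coda consonant is licensed; onsets are limited to one consonant).
Deleting the stranded consonants removes /t/, /f/, /t/.

hʊθ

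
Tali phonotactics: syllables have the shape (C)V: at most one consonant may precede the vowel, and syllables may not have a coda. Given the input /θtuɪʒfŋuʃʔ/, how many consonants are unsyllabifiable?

5

The consonants /θ/, /ʒ/, /f/, /ʃ/, /ʔ/ cannot be parsed into a legal (C)V syllable (no codas are permitted; onsets are limited to one consonant).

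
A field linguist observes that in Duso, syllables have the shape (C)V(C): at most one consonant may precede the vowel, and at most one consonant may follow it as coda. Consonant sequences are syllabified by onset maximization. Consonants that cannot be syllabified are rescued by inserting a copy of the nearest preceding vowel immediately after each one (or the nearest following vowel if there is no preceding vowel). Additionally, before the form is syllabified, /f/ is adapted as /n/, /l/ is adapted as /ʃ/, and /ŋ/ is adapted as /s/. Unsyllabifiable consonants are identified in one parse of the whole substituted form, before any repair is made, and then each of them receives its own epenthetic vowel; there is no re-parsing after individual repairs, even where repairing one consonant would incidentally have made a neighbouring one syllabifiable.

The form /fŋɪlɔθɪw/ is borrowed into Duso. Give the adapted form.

Substitution: /f/ → /n/, /ŋ/ → /s/, /l/ → /ʃ/, giving /nsɪʃɔθɪw/.
Under (C)V(C), the unsyllabifiable consonants are /n/ (at most one coda consonant is licensed; onsets are limited to one consonant).
Epenthesis after each stranded consonant: /n/ → /nɪ/.

nɪsɪʃɔθɪw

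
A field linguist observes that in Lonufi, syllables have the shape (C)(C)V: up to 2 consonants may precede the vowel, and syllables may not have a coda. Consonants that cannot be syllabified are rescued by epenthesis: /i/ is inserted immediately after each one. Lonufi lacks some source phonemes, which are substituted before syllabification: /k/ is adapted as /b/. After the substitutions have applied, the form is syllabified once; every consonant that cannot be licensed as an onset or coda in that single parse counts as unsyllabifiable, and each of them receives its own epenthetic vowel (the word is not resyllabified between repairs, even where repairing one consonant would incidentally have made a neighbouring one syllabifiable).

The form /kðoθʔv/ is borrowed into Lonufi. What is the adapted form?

bðoθiʔivi

Substitution: /k/ → /b/, giving /bðoθʔv/.
Syllabifying with onset maximization leaves /θ/, /ʔ/, /v/ stranded (no codas are permitted; onsets may contain at most 2 consonants).
Each unlicensed consonant becomes the onset of a new syllable: /θ/ → /θi/, /ʔ/ → /ʔi/, /v/ → /vi/.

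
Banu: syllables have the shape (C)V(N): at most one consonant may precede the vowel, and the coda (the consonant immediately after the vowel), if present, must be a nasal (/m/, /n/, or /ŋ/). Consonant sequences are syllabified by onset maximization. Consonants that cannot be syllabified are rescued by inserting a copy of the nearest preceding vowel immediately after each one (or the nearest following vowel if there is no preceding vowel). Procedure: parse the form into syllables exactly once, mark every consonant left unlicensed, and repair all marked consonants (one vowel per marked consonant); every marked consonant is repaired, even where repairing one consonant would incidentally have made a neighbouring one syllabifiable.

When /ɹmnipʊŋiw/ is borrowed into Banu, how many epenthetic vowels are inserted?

3

The unsyllabifiable consonants are /ɹ/, /m/, /w/; each receives one epenthetic vowel.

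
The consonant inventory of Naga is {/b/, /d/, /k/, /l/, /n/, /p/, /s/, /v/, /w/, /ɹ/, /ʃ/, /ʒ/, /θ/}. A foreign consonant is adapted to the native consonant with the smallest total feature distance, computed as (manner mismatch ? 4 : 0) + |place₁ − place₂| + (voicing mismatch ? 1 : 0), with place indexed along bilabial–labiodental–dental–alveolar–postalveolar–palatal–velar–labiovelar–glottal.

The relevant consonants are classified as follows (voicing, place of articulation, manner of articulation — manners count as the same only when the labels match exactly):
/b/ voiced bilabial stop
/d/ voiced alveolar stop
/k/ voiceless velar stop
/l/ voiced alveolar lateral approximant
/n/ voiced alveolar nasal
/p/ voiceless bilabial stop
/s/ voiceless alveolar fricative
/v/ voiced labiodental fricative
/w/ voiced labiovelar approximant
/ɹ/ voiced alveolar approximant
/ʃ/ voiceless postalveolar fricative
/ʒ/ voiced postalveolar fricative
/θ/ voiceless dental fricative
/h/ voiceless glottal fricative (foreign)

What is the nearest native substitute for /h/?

ʃ

/ʃ/ is closest: same manner (fricative), place distance 4 (glottal→postalveolar), same voicing; total 4. Next closest is /s/ at distance 5.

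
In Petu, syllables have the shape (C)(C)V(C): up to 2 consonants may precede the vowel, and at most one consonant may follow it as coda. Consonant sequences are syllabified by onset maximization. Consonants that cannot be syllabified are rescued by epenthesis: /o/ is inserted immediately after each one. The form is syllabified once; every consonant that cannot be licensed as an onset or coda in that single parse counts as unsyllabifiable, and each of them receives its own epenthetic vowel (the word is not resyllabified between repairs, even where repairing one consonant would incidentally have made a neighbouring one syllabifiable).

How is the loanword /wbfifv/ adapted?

wobfifvo

The consonants /w/, /v/ cannot be parsed into a legal (C)(C)V(C) syllable (at most one coda consonant is licensed; onsets may contain at most 2 consonants).
Each unlicensed consonant becomes the onset of a new syllable: /w/ → /wo/, /v/ → /vo/.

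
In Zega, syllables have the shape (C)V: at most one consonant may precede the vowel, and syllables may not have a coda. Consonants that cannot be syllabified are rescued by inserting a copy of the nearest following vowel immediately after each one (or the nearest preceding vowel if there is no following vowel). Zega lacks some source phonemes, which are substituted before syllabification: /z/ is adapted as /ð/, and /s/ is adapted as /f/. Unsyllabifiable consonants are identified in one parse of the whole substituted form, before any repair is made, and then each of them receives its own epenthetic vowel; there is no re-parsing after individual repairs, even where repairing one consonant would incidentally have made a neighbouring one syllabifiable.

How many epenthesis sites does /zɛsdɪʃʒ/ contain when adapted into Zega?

After substitution the input is /ðɛfdɪʃʒ/.
The unsyllabifiable consonants are /f/, /ʃ/, /ʒ/; each receives one epenthetic vowel.

3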